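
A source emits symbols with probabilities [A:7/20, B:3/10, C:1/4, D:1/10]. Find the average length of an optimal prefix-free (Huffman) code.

Huffman tree construction:
Combine smallest probabilities repeatedly
Resulting codes:
  A: 11 (length 2)
  B: 10 (length 2)
  C: 01 (length 2)
  D: 00 (length 2)
Average length = Σ p(s) × length(s) = 2.0000 bits


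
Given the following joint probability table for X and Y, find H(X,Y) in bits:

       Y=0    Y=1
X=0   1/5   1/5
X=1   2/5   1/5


H(X,Y) = -Σ p(x,y) log₂ p(x,y)
  p(0,0)=1/5: -0.2000 × log₂(0.2000) = 0.4644
  p(0,1)=1/5: -0.2000 × log₂(0.2000) = 0.4644
  p(1,0)=2/5: -0.4000 × log₂(0.4000) = 0.5288
  p(1,1)=1/5: -0.2000 × log₂(0.2000) = 0.4644
H(X,Y) = 1.9219 bits


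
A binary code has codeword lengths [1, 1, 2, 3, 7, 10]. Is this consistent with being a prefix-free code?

Kraft inequality: Σ 2^(-l_i) ≤ 1 for prefix-free code
Calculating: 2^(-1) + 2^(-1) + 2^(-2) + 2^(-3) + 2^(-7) + 2^(-10)
= 0.5 + 0.5 + 0.25 + 0.125 + 0.0078125 + 0.0009765625
= 1.3838
Since 1.3838 > 1, prefix-free code does not exist


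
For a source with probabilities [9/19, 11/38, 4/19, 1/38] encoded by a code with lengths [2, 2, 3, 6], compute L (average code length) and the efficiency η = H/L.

Average length L = Σ p_i × l_i = 2.3158 bits
Entropy H = 1.6397 bits
Efficiency η = H/L × 100% = 70.81%


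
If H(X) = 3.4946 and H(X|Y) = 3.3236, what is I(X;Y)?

I(X;Y) = H(X) - H(X|Y)
I(X;Y) = 3.4946 - 3.3236 = 0.171 bits


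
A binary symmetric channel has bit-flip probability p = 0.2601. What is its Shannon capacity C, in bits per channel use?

For BSC with error probability p:
C = 1 - H(p) where H(p) is binary entropy
H(0.2601) = -0.2601 × log₂(0.2601) - 0.7399 × log₂(0.7399)
H(p) = 0.8269
C = 1 - 0.8269 = 0.1731 bits/use


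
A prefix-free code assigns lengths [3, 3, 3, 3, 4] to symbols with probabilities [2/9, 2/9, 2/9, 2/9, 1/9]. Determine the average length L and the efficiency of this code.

Average length L = Σ p_i × l_i = 3.1111 bits
Entropy H = 2.2810 bits
Efficiency η = H/L × 100% = 73.32%


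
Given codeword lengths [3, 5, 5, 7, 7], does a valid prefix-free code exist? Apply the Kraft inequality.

Kraft inequality: Σ 2^(-l_i) ≤ 1 for prefix-free code
Calculating: 2^(-3) + 2^(-5) + 2^(-5) + 2^(-7) + 2^(-7)
= 0.125 + 0.03125 + 0.03125 + 0.0078125 + 0.0078125
= 0.2031
Since 0.2031 ≤ 1, prefix-free code exists


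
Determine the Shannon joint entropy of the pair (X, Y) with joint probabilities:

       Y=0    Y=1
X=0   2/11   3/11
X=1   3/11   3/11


H(X,Y) = -Σ p(x,y) log₂ p(x,y)
  p(0,0)=2/11: -0.1818 × log₂(0.1818) = 0.4472
  p(0,1)=3/11: -0.2727 × log₂(0.2727) = 0.5112
  p(1,0)=3/11: -0.2727 × log₂(0.2727) = 0.5112
  p(1,1)=3/11: -0.2727 × log₂(0.2727) = 0.5112
H(X,Y) = 1.9808 bits


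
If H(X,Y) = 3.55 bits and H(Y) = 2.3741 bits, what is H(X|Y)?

Chain rule: H(X,Y) = H(X|Y) + H(Y)
H(X|Y) = H(X,Y) - H(Y) = 3.55 - 2.3741 = 1.1759 bits


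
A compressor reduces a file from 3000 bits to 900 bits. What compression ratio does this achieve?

Compression ratio = Original / Compressed
= 3000 / 900 = 3.33:1


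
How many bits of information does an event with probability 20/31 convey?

Information content I(x) = -log₂(p(x))
I = -log₂(20/31) = -log₂(0.6452)
I = 0.6323 bits


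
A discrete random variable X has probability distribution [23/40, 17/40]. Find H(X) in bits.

H(X) = -Σ p(x) log₂ p(x)
  -23/40 × log₂(23/40) = 0.4591
  -17/40 × log₂(17/40) = 0.5246
H(X) = 0.9837 bits


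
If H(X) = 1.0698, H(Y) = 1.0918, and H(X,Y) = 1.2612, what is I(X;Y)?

I(X;Y) = H(X) + H(Y) - H(X,Y)
I(X;Y) = 1.0698 + 1.0918 - 1.2612 = 0.9004 bits


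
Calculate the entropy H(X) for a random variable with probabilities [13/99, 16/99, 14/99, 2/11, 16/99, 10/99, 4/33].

H(X) = -Σ p(x) log₂ p(x)
  -13/99 × log₂(13/99) = 0.3846
  -16/99 × log₂(16/99) = 0.4249
  -14/99 × log₂(14/99) = 0.3991
  -2/11 × log₂(2/11) = 0.4472
  -16/99 × log₂(16/99) = 0.4249
  -10/99 × log₂(10/99) = 0.3341
  -4/33 × log₂(4/33) = 0.3690
H(X) = 2.7838 bits


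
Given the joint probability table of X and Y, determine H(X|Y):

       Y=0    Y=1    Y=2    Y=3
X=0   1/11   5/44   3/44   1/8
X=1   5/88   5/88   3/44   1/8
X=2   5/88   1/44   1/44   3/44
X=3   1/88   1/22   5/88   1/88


H(X|Y) = Σ_y p(y) H(X|Y=y)
  p(Y=0) = 19/88, H(X|Y=0) = 1.7627
  p(Y=1) = 21/88, H(X|Y=1) = 1.7814
  p(Y=2) = 19/88, H(X|Y=2) = 1.8990
  p(Y=3) = 29/88, H(X|Y=3) = 1.6988
H(X|Y) = 0.2159×1.7627 + 0.2386×1.7814 + 0.2159×1.8990 + 0.3295×1.6988 = 1.7755 bits


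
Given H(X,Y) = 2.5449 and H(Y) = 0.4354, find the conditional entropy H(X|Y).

Chain rule: H(X,Y) = H(X|Y) + H(Y)
H(X|Y) = H(X,Y) - H(Y) = 2.5449 - 0.4354 = 2.1095 bits


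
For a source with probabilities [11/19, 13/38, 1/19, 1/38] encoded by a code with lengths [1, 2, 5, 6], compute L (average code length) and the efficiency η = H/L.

Average length L = Σ p_i × l_i = 1.6842 bits
Entropy H = 1.3476 bits
Efficiency η = H/L × 100% = 80.01%


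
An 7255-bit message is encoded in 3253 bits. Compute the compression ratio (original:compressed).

Compression ratio = Original / Compressed
= 7255 / 3253 = 2.23:1


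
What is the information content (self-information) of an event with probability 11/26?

Information content I(x) = -log₂(p(x))
I = -log₂(11/26) = -log₂(0.4231)
I = 1.2410 bits


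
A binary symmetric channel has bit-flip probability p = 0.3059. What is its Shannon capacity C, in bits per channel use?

For BSC with error probability p:
C = 1 - H(p) where H(p) is binary entropy
H(0.3059) = -0.3059 × log₂(0.3059) - 0.6941 × log₂(0.6941)
H(p) = 0.8884
C = 1 - 0.8884 = 0.1116 bits/use


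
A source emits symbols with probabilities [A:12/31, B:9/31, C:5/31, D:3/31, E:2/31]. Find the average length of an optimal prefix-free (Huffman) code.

Huffman tree construction:
Combine smallest probabilities repeatedly
Resulting codes:
  A: 0 (length 1)
  B: 10 (length 2)
  C: 110 (length 3)
  D: 1111 (length 4)
  E: 1110 (length 4)
Average length = Σ p(s) × length(s) = 2.0968 bits


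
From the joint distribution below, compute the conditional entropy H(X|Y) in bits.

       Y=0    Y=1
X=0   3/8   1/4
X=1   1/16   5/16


H(X|Y) = Σ_y p(y) H(X|Y=y)
  p(Y=0) = 7/16, H(X|Y=0) = 0.5917
  p(Y=1) = 9/16, H(X|Y=1) = 0.9911
H(X|Y) = 0.4375×0.5917 + 0.5625×0.9911 = 0.8163 bits


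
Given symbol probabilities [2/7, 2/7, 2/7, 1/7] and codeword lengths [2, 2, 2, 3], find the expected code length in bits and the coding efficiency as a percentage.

Average length L = Σ p_i × l_i = 2.1429 bits
Entropy H = 1.9502 bits
Efficiency η = H/L × 100% = 91.01%


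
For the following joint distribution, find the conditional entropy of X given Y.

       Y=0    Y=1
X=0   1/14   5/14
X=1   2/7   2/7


H(X|Y) = Σ_y p(y) H(X|Y=y)
  p(Y=0) = 5/14, H(X|Y=0) = 0.7219
  p(Y=1) = 9/14, H(X|Y=1) = 0.9911
H(X|Y) = 0.3571×0.7219 + 0.6429×0.9911 = 0.8950 bits


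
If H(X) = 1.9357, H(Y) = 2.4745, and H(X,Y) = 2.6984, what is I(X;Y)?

I(X;Y) = H(X) + H(Y) - H(X,Y)
I(X;Y) = 1.9357 + 2.4745 - 2.6984 = 1.7118 bits


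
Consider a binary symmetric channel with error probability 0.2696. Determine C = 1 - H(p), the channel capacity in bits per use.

For BSC with error probability p:
C = 1 - H(p) where H(p) is binary entropy
H(0.2696) = -0.2696 × log₂(0.2696) - 0.7304 × log₂(0.7304)
H(p) = 0.8409
C = 1 - 0.8409 = 0.1591 bits/use


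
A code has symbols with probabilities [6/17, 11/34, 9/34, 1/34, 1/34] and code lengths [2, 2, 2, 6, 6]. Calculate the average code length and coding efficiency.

Average length L = Σ p_i × l_i = 2.2353 bits
Entropy H = 1.8639 bits
Efficiency η = H/L × 100% = 83.38%


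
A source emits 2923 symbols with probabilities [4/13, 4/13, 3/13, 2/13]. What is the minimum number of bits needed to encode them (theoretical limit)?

Entropy H = 1.9501 bits/symbol
Minimum bits = H × n = 1.9501 × 2923
= 5700.04 bits


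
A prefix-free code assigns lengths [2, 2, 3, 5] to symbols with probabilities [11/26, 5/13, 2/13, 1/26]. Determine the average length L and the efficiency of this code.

Average length L = Σ p_i × l_i = 2.2692 bits
Entropy H = 1.6515 bits
Efficiency η = H/L × 100% = 72.78%


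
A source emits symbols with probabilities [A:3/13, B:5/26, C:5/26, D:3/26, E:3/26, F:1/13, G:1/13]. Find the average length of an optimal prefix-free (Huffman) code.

Huffman tree construction:
Combine smallest probabilities repeatedly
Resulting codes:
  A: 01 (length 2)
  B: 111 (length 3)
  C: 00 (length 2)
  D: 100 (length 3)
  E: 101 (length 3)
  F: 1100 (length 4)
  G: 1101 (length 4)
Average length = Σ p(s) × length(s) = 2.7308 bits


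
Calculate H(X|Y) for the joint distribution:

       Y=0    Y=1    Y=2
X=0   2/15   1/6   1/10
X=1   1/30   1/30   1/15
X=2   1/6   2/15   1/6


H(X|Y) = Σ_y p(y) H(X|Y=y)
  p(Y=0) = 1/3, H(X|Y=0) = 1.3610
  p(Y=1) = 1/3, H(X|Y=1) = 1.3610
  p(Y=2) = 1/3, H(X|Y=2) = 1.4855
H(X|Y) = 0.3333×1.3610 + 0.3333×1.3610 + 0.3333×1.4855 = 1.4025 bits


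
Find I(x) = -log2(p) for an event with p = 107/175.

Information content I(x) = -log₂(p(x))
I = -log₂(107/175) = -log₂(0.6114)
I = 0.7097 bits


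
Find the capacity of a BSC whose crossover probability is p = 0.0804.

For BSC with error probability p:
C = 1 - H(p) where H(p) is binary entropy
H(0.0804) = -0.0804 × log₂(0.0804) - 0.9196 × log₂(0.9196)
H(p) = 0.4036
C = 1 - 0.4036 = 0.5964 bits/use


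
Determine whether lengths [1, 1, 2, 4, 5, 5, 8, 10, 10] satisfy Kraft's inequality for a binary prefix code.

Kraft inequality: Σ 2^(-l_i) ≤ 1 for prefix-free code
Calculating: 2^(-1) + 2^(-1) + 2^(-2) + 2^(-4) + 2^(-5) + 2^(-5) + 2^(-8) + 2^(-10) + 2^(-10)
= 0.5 + 0.5 + 0.25 + 0.0625 + 0.03125 + 0.03125 + 0.00390625 + 0.0009765625 + 0.0009765625
= 1.3809
Since 1.3809 > 1, prefix-free code does not exist


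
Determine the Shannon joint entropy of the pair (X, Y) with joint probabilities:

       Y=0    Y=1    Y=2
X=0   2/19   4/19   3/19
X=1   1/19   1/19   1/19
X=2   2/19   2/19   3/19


H(X,Y) = -Σ p(x,y) log₂ p(x,y)
  p(0,0)=2/19: -0.1053 × log₂(0.1053) = 0.3419
  p(0,1)=4/19: -0.2105 × log₂(0.2105) = 0.4732
  p(0,2)=3/19: -0.1579 × log₂(0.1579) = 0.4205
  p(1,0)=1/19: -0.0526 × log₂(0.0526) = 0.2236
  p(1,1)=1/19: -0.0526 × log₂(0.0526) = 0.2236
  p(1,2)=1/19: -0.0526 × log₂(0.0526) = 0.2236
  p(2,0)=2/19: -0.1053 × log₂(0.1053) = 0.3419
  p(2,1)=2/19: -0.1053 × log₂(0.1053) = 0.3419
  p(2,2)=3/19: -0.1579 × log₂(0.1579) = 0.4205
H(X,Y) = 3.0106 bits


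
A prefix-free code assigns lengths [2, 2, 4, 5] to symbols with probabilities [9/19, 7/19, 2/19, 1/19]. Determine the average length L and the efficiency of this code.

Average length L = Σ p_i × l_i = 2.3684 bits
Entropy H = 1.6068 bits
Efficiency η = H/L × 100% = 67.84%


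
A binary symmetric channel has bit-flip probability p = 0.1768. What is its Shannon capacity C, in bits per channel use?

For BSC with error probability p:
C = 1 - H(p) where H(p) is binary entropy
H(0.1768) = -0.1768 × log₂(0.1768) - 0.8232 × log₂(0.8232)
H(p) = 0.6730
C = 1 - 0.6730 = 0.3270 bits/use


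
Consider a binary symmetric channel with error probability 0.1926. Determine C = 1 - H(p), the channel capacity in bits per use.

For BSC with error probability p:
C = 1 - H(p) where H(p) is binary entropy
H(0.1926) = -0.1926 × log₂(0.1926) - 0.8074 × log₂(0.8074)
H(p) = 0.7069
C = 1 - 0.7069 = 0.2931 bits/use


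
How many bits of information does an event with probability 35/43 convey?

Information content I(x) = -log₂(p(x))
I = -log₂(35/43) = -log₂(0.8140)
I = 0.2970 bits


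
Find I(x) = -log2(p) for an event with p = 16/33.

Information content I(x) = -log₂(p(x))
I = -log₂(16/33) = -log₂(0.4848)
I = 1.0444 bits


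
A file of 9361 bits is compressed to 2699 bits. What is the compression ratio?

Compression ratio = Original / Compressed
= 9361 / 2699 = 3.47:1


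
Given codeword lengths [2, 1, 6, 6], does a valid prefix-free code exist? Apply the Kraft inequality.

Kraft inequality: Σ 2^(-l_i) ≤ 1 for prefix-free code
Calculating: 2^(-2) + 2^(-1) + 2^(-6) + 2^(-6)
= 0.25 + 0.5 + 0.015625 + 0.015625
= 0.7812
Since 0.7812 ≤ 1, prefix-free code exists


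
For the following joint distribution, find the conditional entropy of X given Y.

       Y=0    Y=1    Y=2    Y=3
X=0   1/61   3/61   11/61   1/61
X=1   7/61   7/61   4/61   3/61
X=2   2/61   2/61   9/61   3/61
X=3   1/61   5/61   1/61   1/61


H(X|Y) = Σ_y p(y) H(X|Y=y)
  p(Y=0) = 11/61, H(X|Y=0) = 1.4911
  p(Y=1) = 17/61, H(X|Y=1) = 1.8512
  p(Y=2) = 25/61, H(X|Y=2) = 1.6605
  p(Y=3) = 8/61, H(X|Y=3) = 1.8113
H(X|Y) = 0.1803×1.4911 + 0.2787×1.8512 + 0.4098×1.6605 + 0.1311×1.8113 = 1.7029 bits


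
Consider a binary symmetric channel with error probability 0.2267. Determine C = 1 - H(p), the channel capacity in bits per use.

For BSC with error probability p:
C = 1 - H(p) where H(p) is binary entropy
H(0.2267) = -0.2267 × log₂(0.2267) - 0.7733 × log₂(0.7733)
H(p) = 0.7722
C = 1 - 0.7722 = 0.2278 bits/use


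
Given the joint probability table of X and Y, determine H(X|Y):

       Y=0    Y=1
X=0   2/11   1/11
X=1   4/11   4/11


H(X|Y) = Σ_y p(y) H(X|Y=y)
  p(Y=0) = 6/11, H(X|Y=0) = 0.9183
  p(Y=1) = 5/11, H(X|Y=1) = 0.7219
H(X|Y) = 0.5455×0.9183 + 0.4545×0.7219 = 0.8290 bits


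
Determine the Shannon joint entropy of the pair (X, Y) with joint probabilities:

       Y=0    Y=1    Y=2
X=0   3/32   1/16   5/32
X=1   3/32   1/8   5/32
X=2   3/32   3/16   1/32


H(X,Y) = -Σ p(x,y) log₂ p(x,y)
  p(0,0)=3/32: -0.0938 × log₂(0.0938) = 0.3202
  p(0,1)=1/16: -0.0625 × log₂(0.0625) = 0.2500
  p(0,2)=5/32: -0.1562 × log₂(0.1562) = 0.4184
  p(1,0)=3/32: -0.0938 × log₂(0.0938) = 0.3202
  p(1,1)=1/8: -0.1250 × log₂(0.1250) = 0.3750
  p(1,2)=5/32: -0.1562 × log₂(0.1562) = 0.4184
  p(2,0)=3/32: -0.0938 × log₂(0.0938) = 0.3202
  p(2,1)=3/16: -0.1875 × log₂(0.1875) = 0.4528
  p(2,2)=1/32: -0.0312 × log₂(0.0312) = 0.1562
H(X,Y) = 3.0314 bits


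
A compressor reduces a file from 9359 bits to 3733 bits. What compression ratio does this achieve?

Compression ratio = Original / Compressed
= 9359 / 3733 = 2.51:1


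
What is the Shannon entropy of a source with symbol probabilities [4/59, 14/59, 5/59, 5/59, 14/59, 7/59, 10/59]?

H(X) = -Σ p(x) log₂ p(x)
  -4/59 × log₂(4/59) = 0.2632
  -14/59 × log₂(14/59) = 0.4924
  -5/59 × log₂(5/59) = 0.3018
  -5/59 × log₂(5/59) = 0.3018
  -14/59 × log₂(14/59) = 0.4924
  -7/59 × log₂(7/59) = 0.3649
  -10/59 × log₂(10/59) = 0.4340
H(X) = 2.6505 bits


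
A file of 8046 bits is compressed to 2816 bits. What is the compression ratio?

Compression ratio = Original / Compressed
= 8046 / 2816 = 2.86:1


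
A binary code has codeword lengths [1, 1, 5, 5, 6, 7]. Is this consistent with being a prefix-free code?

Kraft inequality: Σ 2^(-l_i) ≤ 1 for prefix-free code
Calculating: 2^(-1) + 2^(-1) + 2^(-5) + 2^(-5) + 2^(-6) + 2^(-7)
= 0.5 + 0.5 + 0.03125 + 0.03125 + 0.015625 + 0.0078125
= 1.0859
Since 1.0859 > 1, prefix-free code does not exist


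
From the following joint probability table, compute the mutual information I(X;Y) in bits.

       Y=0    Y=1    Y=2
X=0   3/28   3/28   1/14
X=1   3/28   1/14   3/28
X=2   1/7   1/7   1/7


H(X) = 1.5567, H(Y) = 1.5831, H(X,Y) = 3.1281
I(X;Y) = H(X) + H(Y) - H(X,Y) = 0.0117 bits


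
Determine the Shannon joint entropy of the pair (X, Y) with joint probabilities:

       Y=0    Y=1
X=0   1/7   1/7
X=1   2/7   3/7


H(X,Y) = -Σ p(x,y) log₂ p(x,y)
  p(0,0)=1/7: -0.1429 × log₂(0.1429) = 0.4011
  p(0,1)=1/7: -0.1429 × log₂(0.1429) = 0.4011
  p(1,0)=2/7: -0.2857 × log₂(0.2857) = 0.5164
  p(1,1)=3/7: -0.4286 × log₂(0.4286) = 0.5239
H(X,Y) = 1.8424 bits


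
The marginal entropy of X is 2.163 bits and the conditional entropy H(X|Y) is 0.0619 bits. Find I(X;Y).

I(X;Y) = H(X) - H(X|Y)
I(X;Y) = 2.163 - 0.0619 = 2.1011 bits


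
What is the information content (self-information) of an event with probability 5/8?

Information content I(x) = -log₂(p(x))
I = -log₂(5/8) = -log₂(0.6250)
I = 0.6781 bits


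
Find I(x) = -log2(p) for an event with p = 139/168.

Information content I(x) = -log₂(p(x))
I = -log₂(139/168) = -log₂(0.8274)
I = 0.2734 bits


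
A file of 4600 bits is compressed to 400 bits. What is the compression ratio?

Compression ratio = Original / Compressed
= 4600 / 400 = 11.50:1


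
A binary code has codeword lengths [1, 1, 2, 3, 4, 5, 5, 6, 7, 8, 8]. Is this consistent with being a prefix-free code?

Kraft inequality: Σ 2^(-l_i) ≤ 1 for prefix-free code
Calculating: 2^(-1) + 2^(-1) + 2^(-2) + 2^(-3) + 2^(-4) + 2^(-5) + 2^(-5) + 2^(-6) + 2^(-7) + 2^(-8) + 2^(-8)
= 0.5 + 0.5 + 0.25 + 0.125 + 0.0625 + 0.03125 + 0.03125 + 0.015625 + 0.0078125 + 0.00390625 + 0.00390625
= 1.5312
Since 1.5312 > 1, prefix-free code does not exist


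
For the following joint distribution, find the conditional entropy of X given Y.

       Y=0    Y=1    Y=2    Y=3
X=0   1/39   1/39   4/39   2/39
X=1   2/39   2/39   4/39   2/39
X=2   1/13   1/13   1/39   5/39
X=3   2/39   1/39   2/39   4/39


H(X|Y) = Σ_y p(y) H(X|Y=y)
  p(Y=0) = 8/39, H(X|Y=0) = 1.9056
  p(Y=1) = 7/39, H(X|Y=1) = 1.8424
  p(Y=2) = 11/39, H(X|Y=2) = 1.8231
  p(Y=3) = 1/3, H(X|Y=3) = 1.8843
H(X|Y) = 0.2051×1.9056 + 0.1795×1.8424 + 0.2821×1.8231 + 0.3333×1.8843 = 1.8639 bits


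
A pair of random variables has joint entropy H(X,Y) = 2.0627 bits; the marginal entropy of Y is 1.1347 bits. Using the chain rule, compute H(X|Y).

Chain rule: H(X,Y) = H(X|Y) + H(Y)
H(X|Y) = H(X,Y) - H(Y) = 2.0627 - 1.1347 = 0.928 bits


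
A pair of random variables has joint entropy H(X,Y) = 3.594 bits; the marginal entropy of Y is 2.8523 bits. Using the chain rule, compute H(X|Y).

Chain rule: H(X,Y) = H(X|Y) + H(Y)
H(X|Y) = H(X,Y) - H(Y) = 3.594 - 2.8523 = 0.7417 bits


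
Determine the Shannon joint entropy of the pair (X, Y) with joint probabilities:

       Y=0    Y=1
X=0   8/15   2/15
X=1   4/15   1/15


H(X,Y) = -Σ p(x,y) log₂ p(x,y)
  p(0,0)=8/15: -0.5333 × log₂(0.5333) = 0.4837
  p(0,1)=2/15: -0.1333 × log₂(0.1333) = 0.3876
  p(1,0)=4/15: -0.2667 × log₂(0.2667) = 0.5085
  p(1,1)=1/15: -0.0667 × log₂(0.0667) = 0.2605
H(X,Y) = 1.6402 bits


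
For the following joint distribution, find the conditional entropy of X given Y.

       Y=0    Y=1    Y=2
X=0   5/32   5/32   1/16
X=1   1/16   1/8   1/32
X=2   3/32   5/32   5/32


H(X|Y) = Σ_y p(y) H(X|Y=y)
  p(Y=0) = 5/16, H(X|Y=0) = 1.4855
  p(Y=1) = 7/16, H(X|Y=1) = 1.5774
  p(Y=2) = 1/4, H(X|Y=2) = 1.2988
H(X|Y) = 0.3125×1.4855 + 0.4375×1.5774 + 0.2500×1.2988 = 1.4790 bits


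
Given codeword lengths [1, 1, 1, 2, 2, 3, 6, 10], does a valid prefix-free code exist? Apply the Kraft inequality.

Kraft inequality: Σ 2^(-l_i) ≤ 1 for prefix-free code
Calculating: 2^(-1) + 2^(-1) + 2^(-1) + 2^(-2) + 2^(-2) + 2^(-3) + 2^(-6) + 2^(-10)
= 0.5 + 0.5 + 0.5 + 0.25 + 0.25 + 0.125 + 0.015625 + 0.0009765625
= 2.1416
Since 2.1416 > 1, prefix-free code does not exist


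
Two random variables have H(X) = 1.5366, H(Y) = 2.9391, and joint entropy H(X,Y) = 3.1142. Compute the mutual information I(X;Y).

I(X;Y) = H(X) + H(Y) - H(X,Y)
I(X;Y) = 1.5366 + 2.9391 - 3.1142 = 1.3615 bits


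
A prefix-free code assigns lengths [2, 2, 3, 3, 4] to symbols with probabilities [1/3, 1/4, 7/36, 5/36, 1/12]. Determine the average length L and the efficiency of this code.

Average length L = Σ p_i × l_i = 2.5000 bits
Entropy H = 2.1820 bits
Efficiency η = H/L × 100% = 87.28%


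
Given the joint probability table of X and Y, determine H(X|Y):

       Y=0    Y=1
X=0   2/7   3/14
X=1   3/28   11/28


H(X|Y) = Σ_y p(y) H(X|Y=y)
  p(Y=0) = 11/28, H(X|Y=0) = 0.8454
  p(Y=1) = 17/28, H(X|Y=1) = 0.9367
H(X|Y) = 0.3929×0.8454 + 0.6071×0.9367 = 0.9008 bits


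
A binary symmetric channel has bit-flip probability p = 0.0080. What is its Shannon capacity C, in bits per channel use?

For BSC with error probability p:
C = 1 - H(p) where H(p) is binary entropy
H(0.0080) = -0.0080 × log₂(0.0080) - 0.9920 × log₂(0.9920)
H(p) = 0.0672
C = 1 - 0.0672 = 0.9328 bits/use


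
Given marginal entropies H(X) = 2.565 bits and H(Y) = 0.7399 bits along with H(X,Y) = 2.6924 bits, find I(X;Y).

I(X;Y) = H(X) + H(Y) - H(X,Y)
I(X;Y) = 2.565 + 0.7399 - 2.6924 = 0.6125 bits


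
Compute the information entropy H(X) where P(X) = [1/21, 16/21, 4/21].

H(X) = -Σ p(x) log₂ p(x)
  -1/21 × log₂(1/21) = 0.2092
  -16/21 × log₂(16/21) = 0.2989
  -4/21 × log₂(4/21) = 0.4557
H(X) = 0.9637 bits


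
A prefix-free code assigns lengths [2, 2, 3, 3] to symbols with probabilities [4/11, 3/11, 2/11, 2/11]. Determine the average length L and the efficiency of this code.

Average length L = Σ p_i × l_i = 2.3636 bits
Entropy H = 1.9363 bits
Efficiency η = H/L × 100% = 81.92%


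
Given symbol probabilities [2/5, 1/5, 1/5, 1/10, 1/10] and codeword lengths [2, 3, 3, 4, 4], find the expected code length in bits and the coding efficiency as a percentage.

Average length L = Σ p_i × l_i = 2.8000 bits
Entropy H = 2.1219 bits
Efficiency η = H/L × 100% = 75.78%


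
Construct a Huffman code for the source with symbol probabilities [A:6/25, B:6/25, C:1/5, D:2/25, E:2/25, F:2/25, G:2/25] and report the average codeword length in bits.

Huffman tree construction:
Combine smallest probabilities repeatedly
Resulting codes:
  A: 01 (length 2)
  B: 10 (length 2)
  C: 00 (length 2)
  D: 1100 (length 4)
  E: 1101 (length 4)
  F: 1110 (length 4)
  G: 1111 (length 4)
Average length = Σ p(s) × length(s) = 2.6400 bits


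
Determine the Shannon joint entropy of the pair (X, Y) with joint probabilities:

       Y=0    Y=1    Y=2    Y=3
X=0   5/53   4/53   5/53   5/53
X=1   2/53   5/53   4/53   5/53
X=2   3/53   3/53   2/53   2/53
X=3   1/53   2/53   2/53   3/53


H(X,Y) = -Σ p(x,y) log₂ p(x,y)
  p(0,0)=5/53: -0.0943 × log₂(0.0943) = 0.3213
  p(0,1)=4/53: -0.0755 × log₂(0.0755) = 0.2814
  p(0,2)=5/53: -0.0943 × log₂(0.0943) = 0.3213
  p(0,3)=5/53: -0.0943 × log₂(0.0943) = 0.3213
  p(1,0)=2/53: -0.0377 × log₂(0.0377) = 0.1784
  p(1,1)=5/53: -0.0943 × log₂(0.0943) = 0.3213
  p(1,2)=4/53: -0.0755 × log₂(0.0755) = 0.2814
  p(1,3)=5/53: -0.0943 × log₂(0.0943) = 0.3213
  p(2,0)=3/53: -0.0566 × log₂(0.0566) = 0.2345
  p(2,1)=3/53: -0.0566 × log₂(0.0566) = 0.2345
  p(2,2)=2/53: -0.0377 × log₂(0.0377) = 0.1784
  p(2,3)=2/53: -0.0377 × log₂(0.0377) = 0.1784
  p(3,0)=1/53: -0.0189 × log₂(0.0189) = 0.1081
  p(3,1)=2/53: -0.0377 × log₂(0.0377) = 0.1784
  p(3,2)=2/53: -0.0377 × log₂(0.0377) = 0.1784
  p(3,3)=3/53: -0.0566 × log₂(0.0566) = 0.2345
H(X,Y) = 3.8730 bits


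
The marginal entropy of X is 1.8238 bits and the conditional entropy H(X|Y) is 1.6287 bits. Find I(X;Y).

I(X;Y) = H(X) - H(X|Y)
I(X;Y) = 1.8238 - 1.6287 = 0.1951 bits


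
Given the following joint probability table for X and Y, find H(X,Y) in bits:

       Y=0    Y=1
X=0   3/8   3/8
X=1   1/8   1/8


H(X,Y) = -Σ p(x,y) log₂ p(x,y)
  p(0,0)=3/8: -0.3750 × log₂(0.3750) = 0.5306
  p(0,1)=3/8: -0.3750 × log₂(0.3750) = 0.5306
  p(1,0)=1/8: -0.1250 × log₂(0.1250) = 0.3750
  p(1,1)=1/8: -0.1250 × log₂(0.1250) = 0.3750
H(X,Y) = 1.8113 bits


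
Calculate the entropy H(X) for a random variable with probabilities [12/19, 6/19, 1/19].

H(X) = -Σ p(x) log₂ p(x)
  -12/19 × log₂(12/19) = 0.4187
  -6/19 × log₂(6/19) = 0.5251
  -1/19 × log₂(1/19) = 0.2236
H(X) = 1.1674 bits


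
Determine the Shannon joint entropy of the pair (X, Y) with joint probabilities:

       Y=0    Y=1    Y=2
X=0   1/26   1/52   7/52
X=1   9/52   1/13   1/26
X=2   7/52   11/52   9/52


H(X,Y) = -Σ p(x,y) log₂ p(x,y)
  p(0,0)=1/26: -0.0385 × log₂(0.0385) = 0.1808
  p(0,1)=1/52: -0.0192 × log₂(0.0192) = 0.1096
  p(0,2)=7/52: -0.1346 × log₂(0.1346) = 0.3895
  p(1,0)=9/52: -0.1731 × log₂(0.1731) = 0.4380
  p(1,1)=1/13: -0.0769 × log₂(0.0769) = 0.2846
  p(1,2)=1/26: -0.0385 × log₂(0.0385) = 0.1808
  p(2,0)=7/52: -0.1346 × log₂(0.1346) = 0.3895
  p(2,1)=11/52: -0.2115 × log₂(0.2115) = 0.4741
  p(2,2)=9/52: -0.1731 × log₂(0.1731) = 0.4380
H(X,Y) = 2.8848 bits


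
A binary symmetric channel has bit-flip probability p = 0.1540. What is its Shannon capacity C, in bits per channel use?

For BSC with error probability p:
C = 1 - H(p) where H(p) is binary entropy
H(0.1540) = -0.1540 × log₂(0.1540) - 0.8460 × log₂(0.8460)
H(p) = 0.6198
C = 1 - 0.6198 = 0.3802 bits/use


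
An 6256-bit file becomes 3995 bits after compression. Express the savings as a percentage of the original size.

Space savings = (1 - Compressed/Original) × 100%
= (1 - 3995/6256) × 100%
= 36.14%


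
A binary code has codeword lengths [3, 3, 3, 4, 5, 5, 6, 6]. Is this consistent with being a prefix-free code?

Kraft inequality: Σ 2^(-l_i) ≤ 1 for prefix-free code
Calculating: 2^(-3) + 2^(-3) + 2^(-3) + 2^(-4) + 2^(-5) + 2^(-5) + 2^(-6) + 2^(-6)
= 0.125 + 0.125 + 0.125 + 0.0625 + 0.03125 + 0.03125 + 0.015625 + 0.015625
= 0.5312
Since 0.5312 ≤ 1, prefix-free code exists


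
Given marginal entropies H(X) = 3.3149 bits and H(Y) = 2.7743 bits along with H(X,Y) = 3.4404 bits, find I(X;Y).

I(X;Y) = H(X) + H(Y) - H(X,Y)
I(X;Y) = 3.3149 + 2.7743 - 3.4404 = 2.6488 bits


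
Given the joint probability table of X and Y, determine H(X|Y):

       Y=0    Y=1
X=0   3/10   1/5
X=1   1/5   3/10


H(X|Y) = Σ_y p(y) H(X|Y=y)
  p(Y=0) = 1/2, H(X|Y=0) = 0.9710
  p(Y=1) = 1/2, H(X|Y=1) = 0.9710
H(X|Y) = 0.5000×0.9710 + 0.5000×0.9710 = 0.9710 bits


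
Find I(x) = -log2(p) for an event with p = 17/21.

Information content I(x) = -log₂(p(x))
I = -log₂(17/21) = -log₂(0.8095)
I = 0.3049 bits


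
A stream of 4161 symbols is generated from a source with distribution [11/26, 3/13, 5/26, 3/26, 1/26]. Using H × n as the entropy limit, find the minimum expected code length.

Entropy H = 2.0109 bits/symbol
Minimum bits = H × n = 2.0109 × 4161
= 8367.35 bits


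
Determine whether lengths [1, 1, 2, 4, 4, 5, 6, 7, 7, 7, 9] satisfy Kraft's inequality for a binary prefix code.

Kraft inequality: Σ 2^(-l_i) ≤ 1 for prefix-free code
Calculating: 2^(-1) + 2^(-1) + 2^(-2) + 2^(-4) + 2^(-4) + 2^(-5) + 2^(-6) + 2^(-7) + 2^(-7) + 2^(-7) + 2^(-9)
= 0.5 + 0.5 + 0.25 + 0.0625 + 0.0625 + 0.03125 + 0.015625 + 0.0078125 + 0.0078125 + 0.0078125 + 0.001953125
= 1.4473
Since 1.4473 > 1, prefix-free code does not exist


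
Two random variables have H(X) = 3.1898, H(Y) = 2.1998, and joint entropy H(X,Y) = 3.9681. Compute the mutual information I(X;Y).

I(X;Y) = H(X) + H(Y) - H(X,Y)
I(X;Y) = 3.1898 + 2.1998 - 3.9681 = 1.4215 bits


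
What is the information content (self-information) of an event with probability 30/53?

Information content I(x) = -log₂(p(x))
I = -log₂(30/53) = -log₂(0.5660)
I = 0.8210 bits


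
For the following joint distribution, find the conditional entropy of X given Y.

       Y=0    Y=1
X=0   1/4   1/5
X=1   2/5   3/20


H(X|Y) = Σ_y p(y) H(X|Y=y)
  p(Y=0) = 13/20, H(X|Y=0) = 0.9612
  p(Y=1) = 7/20, H(X|Y=1) = 0.9852
H(X|Y) = 0.6500×0.9612 + 0.3500×0.9852 = 0.9696 bits


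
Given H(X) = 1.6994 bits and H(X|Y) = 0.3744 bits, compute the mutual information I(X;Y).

I(X;Y) = H(X) - H(X|Y)
I(X;Y) = 1.6994 - 0.3744 = 1.325 bits


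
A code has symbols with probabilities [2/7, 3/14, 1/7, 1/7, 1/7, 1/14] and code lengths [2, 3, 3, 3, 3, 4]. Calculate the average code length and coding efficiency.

Average length L = Σ p_i × l_i = 2.7857 bits
Entropy H = 2.4677 bits
Efficiency η = H/L × 100% = 88.58%


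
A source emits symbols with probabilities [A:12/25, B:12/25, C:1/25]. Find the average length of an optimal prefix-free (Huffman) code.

Huffman tree construction:
Combine smallest probabilities repeatedly
Resulting codes:
  A: 11 (length 2)
  B: 0 (length 1)
  C: 10 (length 2)
Average length = Σ p(s) × length(s) = 1.5200 bits


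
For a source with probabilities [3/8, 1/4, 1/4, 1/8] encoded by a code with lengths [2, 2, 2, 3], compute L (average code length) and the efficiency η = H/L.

Average length L = Σ p_i × l_i = 2.1250 bits
Entropy H = 1.9056 bits
Efficiency η = H/L × 100% = 89.68%


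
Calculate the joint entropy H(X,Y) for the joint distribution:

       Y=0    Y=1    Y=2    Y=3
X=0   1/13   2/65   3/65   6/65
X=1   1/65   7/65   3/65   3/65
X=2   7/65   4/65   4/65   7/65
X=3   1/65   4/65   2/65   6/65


H(X,Y) = -Σ p(x,y) log₂ p(x,y)
  p(0,0)=1/13: -0.0769 × log₂(0.0769) = 0.2846
  p(0,1)=2/65: -0.0308 × log₂(0.0308) = 0.1545
  p(0,2)=3/65: -0.0462 × log₂(0.0462) = 0.2048
  p(0,3)=6/65: -0.0923 × log₂(0.0923) = 0.3173
  p(1,0)=1/65: -0.0154 × log₂(0.0154) = 0.0927
  p(1,1)=7/65: -0.1077 × log₂(0.1077) = 0.3462
  p(1,2)=3/65: -0.0462 × log₂(0.0462) = 0.2048
  p(1,3)=3/65: -0.0462 × log₂(0.0462) = 0.2048
  p(2,0)=7/65: -0.1077 × log₂(0.1077) = 0.3462
  p(2,1)=4/65: -0.0615 × log₂(0.0615) = 0.2475
  p(2,2)=4/65: -0.0615 × log₂(0.0615) = 0.2475
  p(2,3)=7/65: -0.1077 × log₂(0.1077) = 0.3462
  p(3,0)=1/65: -0.0154 × log₂(0.0154) = 0.0927
  p(3,1)=4/65: -0.0615 × log₂(0.0615) = 0.2475
  p(3,2)=2/65: -0.0308 × log₂(0.0308) = 0.1545
  p(3,3)=6/65: -0.0923 × log₂(0.0923) = 0.3173
H(X,Y) = 3.8093 bits


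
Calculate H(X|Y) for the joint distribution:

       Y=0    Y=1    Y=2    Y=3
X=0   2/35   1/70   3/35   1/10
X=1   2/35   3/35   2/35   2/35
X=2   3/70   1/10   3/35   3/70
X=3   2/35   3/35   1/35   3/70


H(X|Y) = Σ_y p(y) H(X|Y=y)
  p(Y=0) = 3/14, H(X|Y=0) = 1.9899
  p(Y=1) = 2/7, H(X|Y=1) = 1.7884
  p(Y=2) = 9/35, H(X|Y=2) = 1.8911
  p(Y=3) = 17/70, H(X|Y=3) = 1.9015
H(X|Y) = 0.2143×1.9899 + 0.2857×1.7884 + 0.2571×1.8911 + 0.2429×1.9015 = 1.8854 bits


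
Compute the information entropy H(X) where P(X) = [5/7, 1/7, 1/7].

H(X) = -Σ p(x) log₂ p(x)
  -5/7 × log₂(5/7) = 0.3467
  -1/7 × log₂(1/7) = 0.4011
  -1/7 × log₂(1/7) = 0.4011
H(X) = 1.1488 bits


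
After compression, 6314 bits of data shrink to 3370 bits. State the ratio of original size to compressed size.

Compression ratio = Original / Compressed
= 6314 / 3370 = 1.87:1


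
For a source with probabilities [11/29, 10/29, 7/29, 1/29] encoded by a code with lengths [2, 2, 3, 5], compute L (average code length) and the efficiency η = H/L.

Average length L = Σ p_i × l_i = 2.3448 bits
Entropy H = 1.7227 bits
Efficiency η = H/L × 100% = 73.47%


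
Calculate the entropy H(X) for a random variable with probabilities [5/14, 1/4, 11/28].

H(X) = -Σ p(x) log₂ p(x)
  -5/14 × log₂(5/14) = 0.5305
  -1/4 × log₂(1/4) = 0.5000
  -11/28 × log₂(11/28) = 0.5295
H(X) = 1.5601 bits


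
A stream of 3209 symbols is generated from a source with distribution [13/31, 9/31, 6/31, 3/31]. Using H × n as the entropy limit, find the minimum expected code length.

Entropy H = 1.8284 bits/symbol
Minimum bits = H × n = 1.8284 × 3209
= 5867.33 bits


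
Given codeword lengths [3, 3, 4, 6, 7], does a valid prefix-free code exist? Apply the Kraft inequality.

Kraft inequality: Σ 2^(-l_i) ≤ 1 for prefix-free code
Calculating: 2^(-3) + 2^(-3) + 2^(-4) + 2^(-6) + 2^(-7)
= 0.125 + 0.125 + 0.0625 + 0.015625 + 0.0078125
= 0.3359
Since 0.3359 ≤ 1, prefix-free code exists


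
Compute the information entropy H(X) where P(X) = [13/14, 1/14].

H(X) = -Σ p(x) log₂ p(x)
  -13/14 × log₂(13/14) = 0.0993
  -1/14 × log₂(1/14) = 0.2720
H(X) = 0.3712 bits


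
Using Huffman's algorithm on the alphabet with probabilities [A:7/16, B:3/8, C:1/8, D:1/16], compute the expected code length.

Huffman tree construction:
Combine smallest probabilities repeatedly
Resulting codes:
  A: 0 (length 1)
  B: 11 (length 2)
  C: 101 (length 3)
  D: 100 (length 3)
Average length = Σ p(s) × length(s) = 1.7500 bits


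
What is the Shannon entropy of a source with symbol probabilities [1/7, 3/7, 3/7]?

H(X) = -Σ p(x) log₂ p(x)
  -1/7 × log₂(1/7) = 0.4011
  -3/7 × log₂(3/7) = 0.5239
  -3/7 × log₂(3/7) = 0.5239
H(X) = 1.4488 bits


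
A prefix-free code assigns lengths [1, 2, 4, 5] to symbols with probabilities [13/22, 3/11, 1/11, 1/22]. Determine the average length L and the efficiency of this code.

Average length L = Σ p_i × l_i = 1.7273 bits
Entropy H = 1.4769 bits
Efficiency η = H/L × 100% = 85.51%


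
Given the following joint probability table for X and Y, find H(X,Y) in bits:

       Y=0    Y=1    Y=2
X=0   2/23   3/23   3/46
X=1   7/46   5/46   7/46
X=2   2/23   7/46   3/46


H(X,Y) = -Σ p(x,y) log₂ p(x,y)
  p(0,0)=2/23: -0.0870 × log₂(0.0870) = 0.3064
  p(0,1)=3/23: -0.1304 × log₂(0.1304) = 0.3833
  p(0,2)=3/46: -0.0652 × log₂(0.0652) = 0.2569
  p(1,0)=7/46: -0.1522 × log₂(0.1522) = 0.4133
  p(1,1)=5/46: -0.1087 × log₂(0.1087) = 0.3480
  p(1,2)=7/46: -0.1522 × log₂(0.1522) = 0.4133
  p(2,0)=2/23: -0.0870 × log₂(0.0870) = 0.3064
  p(2,1)=7/46: -0.1522 × log₂(0.1522) = 0.4133
  p(2,2)=3/46: -0.0652 × log₂(0.0652) = 0.2569
H(X,Y) = 3.0978 bits


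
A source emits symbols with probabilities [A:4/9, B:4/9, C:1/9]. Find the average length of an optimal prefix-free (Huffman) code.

Huffman tree construction:
Combine smallest probabilities repeatedly
Resulting codes:
  A: 11 (length 2)
  B: 0 (length 1)
  C: 10 (length 2)
Average length = Σ p(s) × length(s) = 1.5556 bits


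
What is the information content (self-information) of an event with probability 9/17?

Information content I(x) = -log₂(p(x))
I = -log₂(9/17) = -log₂(0.5294)
I = 0.9175 bits


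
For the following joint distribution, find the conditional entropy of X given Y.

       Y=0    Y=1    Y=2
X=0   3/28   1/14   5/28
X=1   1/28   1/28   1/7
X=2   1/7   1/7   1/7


H(X|Y) = Σ_y p(y) H(X|Y=y)
  p(Y=0) = 2/7, H(X|Y=0) = 1.4056
  p(Y=1) = 1/4, H(X|Y=1) = 1.3788
  p(Y=2) = 13/28, H(X|Y=2) = 1.5766
H(X|Y) = 0.2857×1.4056 + 0.2500×1.3788 + 0.4643×1.5766 = 1.4783 bits


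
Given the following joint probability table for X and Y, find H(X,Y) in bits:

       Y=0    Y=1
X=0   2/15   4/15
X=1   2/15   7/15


H(X,Y) = -Σ p(x,y) log₂ p(x,y)
  p(0,0)=2/15: -0.1333 × log₂(0.1333) = 0.3876
  p(0,1)=4/15: -0.2667 × log₂(0.2667) = 0.5085
  p(1,0)=2/15: -0.1333 × log₂(0.1333) = 0.3876
  p(1,1)=7/15: -0.4667 × log₂(0.4667) = 0.5131
H(X,Y) = 1.7968 bits


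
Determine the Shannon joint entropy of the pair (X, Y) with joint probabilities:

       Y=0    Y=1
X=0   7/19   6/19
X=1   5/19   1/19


H(X,Y) = -Σ p(x,y) log₂ p(x,y)
  p(0,0)=7/19: -0.3684 × log₂(0.3684) = 0.5307
  p(0,1)=6/19: -0.3158 × log₂(0.3158) = 0.5251
  p(1,0)=5/19: -0.2632 × log₂(0.2632) = 0.5068
  p(1,1)=1/19: -0.0526 × log₂(0.0526) = 0.2236
H(X,Y) = 1.7863 bits


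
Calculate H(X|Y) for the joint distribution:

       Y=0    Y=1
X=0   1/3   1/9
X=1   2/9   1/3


H(X|Y) = Σ_y p(y) H(X|Y=y)
  p(Y=0) = 5/9, H(X|Y=0) = 0.9710
  p(Y=1) = 4/9, H(X|Y=1) = 0.8113
H(X|Y) = 0.5556×0.9710 + 0.4444×0.8113 = 0.9000 bits


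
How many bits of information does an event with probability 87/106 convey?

Information content I(x) = -log₂(p(x))
I = -log₂(87/106) = -log₂(0.8208)
I = 0.2850 bits


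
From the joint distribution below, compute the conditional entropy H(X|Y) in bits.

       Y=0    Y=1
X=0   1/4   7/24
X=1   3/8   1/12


H(X|Y) = Σ_y p(y) H(X|Y=y)
  p(Y=0) = 5/8, H(X|Y=0) = 0.9710
  p(Y=1) = 3/8, H(X|Y=1) = 0.7642
H(X|Y) = 0.6250×0.9710 + 0.3750×0.7642 = 0.8934 bits


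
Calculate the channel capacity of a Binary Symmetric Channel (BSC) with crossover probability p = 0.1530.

For BSC with error probability p:
C = 1 - H(p) where H(p) is binary entropy
H(0.1530) = -0.1530 × log₂(0.1530) - 0.8470 × log₂(0.8470)
H(p) = 0.6173
C = 1 - 0.6173 = 0.3827 bits/use


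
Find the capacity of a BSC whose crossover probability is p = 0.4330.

For BSC with error probability p:
C = 1 - H(p) where H(p) is binary entropy
H(0.4330) = -0.4330 × log₂(0.4330) - 0.5670 × log₂(0.5670)
H(p) = 0.9870
C = 1 - 0.9870 = 0.0130 bits/use


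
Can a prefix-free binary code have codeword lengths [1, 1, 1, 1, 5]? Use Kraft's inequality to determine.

Kraft inequality: Σ 2^(-l_i) ≤ 1 for prefix-free code
Calculating: 2^(-1) + 2^(-1) + 2^(-1) + 2^(-1) + 2^(-5)
= 0.5 + 0.5 + 0.5 + 0.5 + 0.03125
= 2.0312
Since 2.0312 > 1, prefix-free code does not exist


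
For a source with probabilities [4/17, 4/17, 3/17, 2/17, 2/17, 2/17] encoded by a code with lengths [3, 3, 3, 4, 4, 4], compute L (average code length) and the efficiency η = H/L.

Average length L = Σ p_i × l_i = 3.3529 bits
Entropy H = 2.5136 bits
Efficiency η = H/L × 100% = 74.97%


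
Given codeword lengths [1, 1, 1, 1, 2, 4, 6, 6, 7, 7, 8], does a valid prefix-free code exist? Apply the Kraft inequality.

Kraft inequality: Σ 2^(-l_i) ≤ 1 for prefix-free code
Calculating: 2^(-1) + 2^(-1) + 2^(-1) + 2^(-1) + 2^(-2) + 2^(-4) + 2^(-6) + 2^(-6) + 2^(-7) + 2^(-7) + 2^(-8)
= 0.5 + 0.5 + 0.5 + 0.5 + 0.25 + 0.0625 + 0.015625 + 0.015625 + 0.0078125 + 0.0078125 + 0.00390625
= 2.3633
Since 2.3633 > 1, prefix-free code does not exist


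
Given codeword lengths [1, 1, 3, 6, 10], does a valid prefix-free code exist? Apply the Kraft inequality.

Kraft inequality: Σ 2^(-l_i) ≤ 1 for prefix-free code
Calculating: 2^(-1) + 2^(-1) + 2^(-3) + 2^(-6) + 2^(-10)
= 0.5 + 0.5 + 0.125 + 0.015625 + 0.0009765625
= 1.1416
Since 1.1416 > 1, prefix-free code does not exist


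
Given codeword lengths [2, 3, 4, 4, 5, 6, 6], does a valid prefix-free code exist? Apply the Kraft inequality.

Kraft inequality: Σ 2^(-l_i) ≤ 1 for prefix-free code
Calculating: 2^(-2) + 2^(-3) + 2^(-4) + 2^(-4) + 2^(-5) + 2^(-6) + 2^(-6)
= 0.25 + 0.125 + 0.0625 + 0.0625 + 0.03125 + 0.015625 + 0.015625
= 0.5625
Since 0.5625 ≤ 1, prefix-free code exists


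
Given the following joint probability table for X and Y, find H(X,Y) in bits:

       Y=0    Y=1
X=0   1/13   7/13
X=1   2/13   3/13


H(X,Y) = -Σ p(x,y) log₂ p(x,y)
  p(0,0)=1/13: -0.0769 × log₂(0.0769) = 0.2846
  p(0,1)=7/13: -0.5385 × log₂(0.5385) = 0.4809
  p(1,0)=2/13: -0.1538 × log₂(0.1538) = 0.4155
  p(1,1)=3/13: -0.2308 × log₂(0.2308) = 0.4882
H(X,Y) = 1.6692 bits


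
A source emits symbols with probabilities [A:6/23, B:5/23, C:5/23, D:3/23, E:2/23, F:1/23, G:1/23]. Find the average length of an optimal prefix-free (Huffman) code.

Huffman tree construction:
Combine smallest probabilities repeatedly
Resulting codes:
  A: 10 (length 2)
  B: 00 (length 2)
  C: 01 (length 2)
  D: 110 (length 3)
  E: 1110 (length 4)
  F: 11110 (length 5)
  G: 11111 (length 5)
Average length = Σ p(s) × length(s) = 2.5652 bits


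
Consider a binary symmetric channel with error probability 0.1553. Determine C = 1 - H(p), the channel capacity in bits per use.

For BSC with error probability p:
C = 1 - H(p) where H(p) is binary entropy
H(0.1553) = -0.1553 × log₂(0.1553) - 0.8447 × log₂(0.8447)
H(p) = 0.6229
C = 1 - 0.6229 = 0.3771 bits/use


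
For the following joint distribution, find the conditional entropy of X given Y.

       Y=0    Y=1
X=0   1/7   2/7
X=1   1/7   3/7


H(X|Y) = Σ_y p(y) H(X|Y=y)
  p(Y=0) = 2/7, H(X|Y=0) = 1.0000
  p(Y=1) = 5/7, H(X|Y=1) = 0.9710
H(X|Y) = 0.2857×1.0000 + 0.7143×0.9710 = 0.9793 bits


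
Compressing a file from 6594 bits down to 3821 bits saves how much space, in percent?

Space savings = (1 - Compressed/Original) × 100%
= (1 - 3821/6594) × 100%
= 42.05%
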